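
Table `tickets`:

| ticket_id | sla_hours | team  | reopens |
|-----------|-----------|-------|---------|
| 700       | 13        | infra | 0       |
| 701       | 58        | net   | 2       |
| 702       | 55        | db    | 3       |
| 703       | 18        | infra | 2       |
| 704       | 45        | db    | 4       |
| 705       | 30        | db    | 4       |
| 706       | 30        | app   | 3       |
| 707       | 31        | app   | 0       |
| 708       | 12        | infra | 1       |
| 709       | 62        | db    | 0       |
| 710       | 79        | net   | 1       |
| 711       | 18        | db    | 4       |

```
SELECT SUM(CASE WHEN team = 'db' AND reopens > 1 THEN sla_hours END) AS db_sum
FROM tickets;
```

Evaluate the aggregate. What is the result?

ticket_id=700: ✗
ticket_id=701: ✗
ticket_id=702: ✓ → 55
ticket_id=703: ✗
ticket_id=704: ✓ → 45
ticket_id=705: ✓ → 30
ticket_id=706: ✗
ticket_id=707: ✗
ticket_id=708: ✗
ticket_id=709: ✗
ticket_id=710: ✗
ticket_id=711: ✓ → 18
db_sum = 55 + 45 + 30 + 18 = 148

148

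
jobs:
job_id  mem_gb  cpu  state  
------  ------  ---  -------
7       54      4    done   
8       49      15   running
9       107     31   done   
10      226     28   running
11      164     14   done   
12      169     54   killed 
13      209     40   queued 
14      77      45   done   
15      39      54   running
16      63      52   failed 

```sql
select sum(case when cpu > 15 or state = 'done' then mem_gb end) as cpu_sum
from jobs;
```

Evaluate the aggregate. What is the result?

job_id=7: ✓ → 54
job_id=8: ✗
job_id=9: ✓ → 107
job_id=10: ✓ → 226
job_id=11: ✓ → 164
job_id=12: ✓ → 169
job_id=13: ✓ → 209
job_id=14: ✓ → 77
job_id=15: ✓ → 39
job_id=16: ✓ → 63
cpu_sum = 54 + 107 + 226 + 164 + 169 + 209 + 77 + 39 + 63 = 1108

1108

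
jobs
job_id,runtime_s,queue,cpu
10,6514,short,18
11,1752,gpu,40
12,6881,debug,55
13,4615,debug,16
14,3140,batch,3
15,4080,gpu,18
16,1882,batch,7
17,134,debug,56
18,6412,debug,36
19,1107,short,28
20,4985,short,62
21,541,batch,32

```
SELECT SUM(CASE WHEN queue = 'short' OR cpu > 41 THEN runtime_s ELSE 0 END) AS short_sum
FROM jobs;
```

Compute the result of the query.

job_id=10: ✓ → 6514
job_id=11: ✗
job_id=12: ✓ → 6881
job_id=13: ✗
job_id=14: ✗
job_id=15: ✗
job_id=16: ✗
job_id=17: ✓ → 134
job_id=18: ✗
job_id=19: ✓ → 1107
job_id=20: ✓ → 4985
job_id=21: ✗
short_sum = 6514 + 6881 + 134 + 1107 + 4985 = 19621

19621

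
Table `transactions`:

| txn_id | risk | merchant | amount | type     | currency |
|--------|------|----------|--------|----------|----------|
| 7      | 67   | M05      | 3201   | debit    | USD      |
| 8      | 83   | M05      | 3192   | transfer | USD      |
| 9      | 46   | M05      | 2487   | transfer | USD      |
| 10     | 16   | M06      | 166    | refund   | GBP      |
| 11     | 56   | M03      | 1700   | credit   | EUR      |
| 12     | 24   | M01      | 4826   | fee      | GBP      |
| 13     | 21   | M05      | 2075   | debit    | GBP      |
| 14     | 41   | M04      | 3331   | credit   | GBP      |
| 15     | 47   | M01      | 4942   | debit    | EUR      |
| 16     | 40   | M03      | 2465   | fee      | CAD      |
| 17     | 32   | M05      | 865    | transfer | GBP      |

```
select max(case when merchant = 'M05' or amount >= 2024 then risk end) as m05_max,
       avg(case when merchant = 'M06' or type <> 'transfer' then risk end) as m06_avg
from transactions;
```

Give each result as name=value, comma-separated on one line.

[m05_max: merchant = 'M05' or amount >= 2024]
txn_id=7: ✓ → 67
txn_id=8: ✓ → 83
txn_id=9: ✓ → 46
txn_id=10: ✗
txn_id=11: ✗
txn_id=12: ✓ → 24
txn_id=13: ✓ → 21
txn_id=14: ✓ → 41
txn_id=15: ✓ → 47
txn_id=16: ✓ → 40
txn_id=17: ✓ → 32
m05_max = MAX(67, 83, 46, 24, 21, 41, 47, 40, 32) = 83
—
[m06_avg: merchant = 'M06' or type <> 'transfer']
txn_id=7: ✓ → 67
txn_id=8: ✗
txn_id=9: ✗
txn_id=10: ✓ → 16
txn_id=11: ✓ → 56
txn_id=12: ✓ → 24
txn_id=13: ✓ → 21
txn_id=14: ✓ → 41
txn_id=15: ✓ → 47
txn_id=16: ✓ → 40
txn_id=17: ✗
m06_avg = (67 + 16 + 56 + 24 + 21 + 41 + 47 + 40) / 8 = 39

m05_max=83, m06_avg=39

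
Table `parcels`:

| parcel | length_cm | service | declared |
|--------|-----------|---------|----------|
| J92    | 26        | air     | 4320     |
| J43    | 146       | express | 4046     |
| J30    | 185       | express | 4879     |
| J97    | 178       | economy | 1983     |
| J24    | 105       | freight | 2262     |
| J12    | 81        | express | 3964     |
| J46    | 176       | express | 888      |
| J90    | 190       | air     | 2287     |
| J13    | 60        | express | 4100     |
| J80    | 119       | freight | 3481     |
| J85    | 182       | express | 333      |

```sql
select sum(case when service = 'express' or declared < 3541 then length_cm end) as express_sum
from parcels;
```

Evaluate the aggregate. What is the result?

1422

parcel=J92: ✗
parcel=J43: ✓ → 146
parcel=J30: ✓ → 185
parcel=J97: ✓ → 178
parcel=J24: ✓ → 105
parcel=J12: ✓ → 81
parcel=J46: ✓ → 176
parcel=J90: ✓ → 190
parcel=J13: ✓ → 60
parcel=J80: ✓ → 119
parcel=J85: ✓ → 182
express_sum = 146 + 185 + 178 + 105 + 81 + 176 + 190 + 60 + 119 + 182 = 1422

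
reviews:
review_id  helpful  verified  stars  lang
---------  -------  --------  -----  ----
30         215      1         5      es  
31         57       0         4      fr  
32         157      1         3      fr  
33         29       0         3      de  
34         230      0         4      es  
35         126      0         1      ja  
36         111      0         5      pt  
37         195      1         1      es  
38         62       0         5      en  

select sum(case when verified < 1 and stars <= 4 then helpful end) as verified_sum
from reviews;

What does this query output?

442

review_id=30: ✗
review_id=31: ✓ → 57
review_id=32: ✗
review_id=33: ✓ → 29
review_id=34: ✓ → 230
review_id=35: ✓ → 126
review_id=36: ✗
review_id=37: ✗
review_id=38: ✗
verified_sum = 57 + 29 + 230 + 126 = 442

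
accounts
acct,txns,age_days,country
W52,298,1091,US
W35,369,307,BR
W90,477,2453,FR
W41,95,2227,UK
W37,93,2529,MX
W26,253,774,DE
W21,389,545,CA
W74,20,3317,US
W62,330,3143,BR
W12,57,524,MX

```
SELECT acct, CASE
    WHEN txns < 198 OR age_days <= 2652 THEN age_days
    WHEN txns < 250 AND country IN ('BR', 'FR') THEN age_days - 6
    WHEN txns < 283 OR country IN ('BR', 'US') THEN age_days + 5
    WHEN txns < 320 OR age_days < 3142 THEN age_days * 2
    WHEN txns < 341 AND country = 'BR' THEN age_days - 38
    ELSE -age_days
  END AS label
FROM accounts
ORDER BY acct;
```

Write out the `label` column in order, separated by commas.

acct=W12: txns < 198 OR age_days <= 2652 → 524
acct=W21: txns < 198 OR age_days <= 2652 → 545
acct=W26: txns < 198 OR age_days <= 2652 → 774
acct=W35: txns < 198 OR age_days <= 2652 → 307
acct=W37: txns < 198 OR age_days <= 2652 → 2529
acct=W41: txns < 198 OR age_days <= 2652 → 2227
acct=W52: txns < 198 OR age_days <= 2652 → 1091
acct=W62: txns < 283 OR country IN ('BR', 'US') → 3148
acct=W74: txns < 198 OR age_days <= 2652 → 3317
acct=W90: txns < 198 OR age_days <= 2652 → 2453

524, 545, 774, 307, 2529, 2227, 1091, 3148, 3317, 2453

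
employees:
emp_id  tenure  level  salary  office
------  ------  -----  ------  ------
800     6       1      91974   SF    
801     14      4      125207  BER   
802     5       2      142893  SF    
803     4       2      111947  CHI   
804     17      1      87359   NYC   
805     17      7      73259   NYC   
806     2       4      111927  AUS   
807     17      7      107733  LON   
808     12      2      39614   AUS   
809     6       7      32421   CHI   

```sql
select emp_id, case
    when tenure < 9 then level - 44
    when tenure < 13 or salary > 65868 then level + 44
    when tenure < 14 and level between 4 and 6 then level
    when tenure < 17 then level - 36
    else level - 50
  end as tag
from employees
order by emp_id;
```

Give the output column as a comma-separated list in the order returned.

-43, 48, -42, -42, 45, 51, -40, 51, 46, -37

emp_id=800: tenure < 9 → -43
emp_id=801: tenure < 13 or salary > 65868 → 48
emp_id=802: tenure < 9 → -42
emp_id=803: tenure < 9 → -42
emp_id=804: tenure < 13 or salary > 65868 → 45
emp_id=805: tenure < 13 or salary > 65868 → 51
emp_id=806: tenure < 9 → -40
emp_id=807: tenure < 13 or salary > 65868 → 51
emp_id=808: tenure < 13 or salary > 65868 → 46
emp_id=809: tenure < 9 → -37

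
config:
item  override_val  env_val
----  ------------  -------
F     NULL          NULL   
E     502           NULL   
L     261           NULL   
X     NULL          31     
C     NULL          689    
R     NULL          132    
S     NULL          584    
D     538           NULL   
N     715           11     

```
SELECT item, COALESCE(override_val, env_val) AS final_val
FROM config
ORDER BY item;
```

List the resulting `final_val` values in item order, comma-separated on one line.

item=C: override_val=NULL, env_val=689 → 689
item=D: override_val=538 → 538
item=E: override_val=502 → 502
item=F: override_val=NULL, env_val=NULL (all NULL) → NULL
item=L: override_val=261 → 261
item=N: override_val=715 → 715
item=R: override_val=NULL, env_val=132 → 132
item=S: override_val=NULL, env_val=584 → 584
item=X: override_val=NULL, env_val=31 → 31

689, 538, 502, NULL, 261, 715, 132, 584, 31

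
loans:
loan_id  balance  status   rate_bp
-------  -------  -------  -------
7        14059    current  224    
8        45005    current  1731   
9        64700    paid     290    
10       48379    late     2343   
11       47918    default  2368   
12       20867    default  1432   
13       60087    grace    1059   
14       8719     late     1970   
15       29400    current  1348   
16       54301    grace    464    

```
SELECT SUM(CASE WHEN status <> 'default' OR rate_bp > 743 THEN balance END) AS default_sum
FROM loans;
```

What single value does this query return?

loan_id=7: ✓ → 14059
loan_id=8: ✓ → 45005
loan_id=9: ✓ → 64700
loan_id=10: ✓ → 48379
loan_id=11: ✓ → 47918
loan_id=12: ✓ → 20867
loan_id=13: ✓ → 60087
loan_id=14: ✓ → 8719
loan_id=15: ✓ → 29400
loan_id=16: ✓ → 54301
default_sum = 14059 + 45005 + 64700 + 48379 + 47918 + 20867 + 60087 + 8719 + 29400 + 54301 = 393435

393435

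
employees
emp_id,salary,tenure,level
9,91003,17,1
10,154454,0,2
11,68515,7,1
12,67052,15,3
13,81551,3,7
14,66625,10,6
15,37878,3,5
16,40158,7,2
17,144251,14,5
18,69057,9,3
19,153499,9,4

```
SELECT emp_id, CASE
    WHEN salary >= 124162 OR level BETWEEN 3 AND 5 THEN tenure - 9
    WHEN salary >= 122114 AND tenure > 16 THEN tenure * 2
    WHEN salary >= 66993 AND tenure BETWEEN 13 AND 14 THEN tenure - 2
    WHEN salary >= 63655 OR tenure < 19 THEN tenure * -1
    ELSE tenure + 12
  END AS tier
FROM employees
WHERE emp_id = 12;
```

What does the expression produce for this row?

emp_id = 12: salary=67052, tenure=15, level=3.
salary >= 124162 OR level BETWEEN 3 AND 5 → true → 6

6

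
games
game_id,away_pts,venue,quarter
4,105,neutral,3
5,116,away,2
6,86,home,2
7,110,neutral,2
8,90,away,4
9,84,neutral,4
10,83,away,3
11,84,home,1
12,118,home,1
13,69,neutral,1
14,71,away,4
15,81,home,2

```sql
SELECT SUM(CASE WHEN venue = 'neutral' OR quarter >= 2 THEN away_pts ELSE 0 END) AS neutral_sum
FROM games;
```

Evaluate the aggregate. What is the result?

game_id=4: ✓ → 105
game_id=5: ✓ → 116
game_id=6: ✓ → 86
game_id=7: ✓ → 110
game_id=8: ✓ → 90
game_id=9: ✓ → 84
game_id=10: ✓ → 83
game_id=11: ✗
game_id=12: ✗
game_id=13: ✓ → 69
game_id=14: ✓ → 71
game_id=15: ✓ → 81
neutral_sum = 105 + 116 + 86 + 110 + 90 + 84 + 83 + 69 + 71 + 81 = 895

895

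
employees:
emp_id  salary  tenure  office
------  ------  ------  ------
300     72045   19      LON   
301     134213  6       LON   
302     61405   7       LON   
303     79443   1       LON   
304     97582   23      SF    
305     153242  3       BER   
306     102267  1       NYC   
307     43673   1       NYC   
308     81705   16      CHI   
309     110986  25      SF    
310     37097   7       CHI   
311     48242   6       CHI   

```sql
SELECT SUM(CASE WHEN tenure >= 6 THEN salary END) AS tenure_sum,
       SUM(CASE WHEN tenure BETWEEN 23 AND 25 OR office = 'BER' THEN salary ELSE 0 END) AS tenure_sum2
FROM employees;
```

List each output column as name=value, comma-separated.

[tenure_sum: tenure >= 6]
emp_id=300: ✓ → 72045
emp_id=301: ✓ → 134213
emp_id=302: ✓ → 61405
emp_id=303: ✗
emp_id=304: ✓ → 97582
emp_id=305: ✗
emp_id=306: ✗
emp_id=307: ✗
emp_id=308: ✓ → 81705
emp_id=309: ✓ → 110986
emp_id=310: ✓ → 37097
emp_id=311: ✓ → 48242
tenure_sum = 72045 + 134213 + 61405 + 97582 + 81705 + 110986 + 37097 + 48242 = 643275
—
[tenure_sum2: tenure BETWEEN 23 AND 25 OR office = 'BER']
emp_id=300: ✗
emp_id=301: ✗
emp_id=302: ✗
emp_id=303: ✗
emp_id=304: ✓ → 97582
emp_id=305: ✓ → 153242
emp_id=306: ✗
emp_id=307: ✗
emp_id=308: ✗
emp_id=309: ✓ → 110986
emp_id=310: ✗
emp_id=311: ✗
tenure_sum2 = 97582 + 153242 + 110986 = 361810

tenure_sum=643275, tenure_sum2=361810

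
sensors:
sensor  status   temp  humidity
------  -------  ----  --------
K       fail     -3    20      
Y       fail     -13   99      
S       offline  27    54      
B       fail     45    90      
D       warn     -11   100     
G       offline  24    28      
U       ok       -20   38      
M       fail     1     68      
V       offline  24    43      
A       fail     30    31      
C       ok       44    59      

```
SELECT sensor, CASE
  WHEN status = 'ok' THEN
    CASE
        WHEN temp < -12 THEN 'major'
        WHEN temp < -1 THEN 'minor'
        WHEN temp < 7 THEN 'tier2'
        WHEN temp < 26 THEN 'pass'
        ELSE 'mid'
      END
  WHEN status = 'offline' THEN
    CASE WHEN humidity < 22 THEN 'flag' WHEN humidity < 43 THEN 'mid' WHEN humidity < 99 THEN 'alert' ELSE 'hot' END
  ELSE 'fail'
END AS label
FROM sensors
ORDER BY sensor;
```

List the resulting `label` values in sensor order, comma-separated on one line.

sensor=A: status='fail' → outer ELSE → fail
sensor=B: status='fail' → outer ELSE → fail
sensor=C: status='ok' → inner[ELSE] → mid
sensor=D: status='warn' → outer ELSE → fail
sensor=G: status='offline' → inner[humidity < 43] → mid
sensor=K: status='fail' → outer ELSE → fail
sensor=M: status='fail' → outer ELSE → fail
sensor=S: status='offline' → inner[humidity < 99] → alert
sensor=U: status='ok' → inner[temp < -12] → major
sensor=V: status='offline' → inner[humidity < 99] → alert
sensor=Y: status='fail' → outer ELSE → fail

fail, fail, mid, fail, mid, fail, fail, alert, major, alert, fail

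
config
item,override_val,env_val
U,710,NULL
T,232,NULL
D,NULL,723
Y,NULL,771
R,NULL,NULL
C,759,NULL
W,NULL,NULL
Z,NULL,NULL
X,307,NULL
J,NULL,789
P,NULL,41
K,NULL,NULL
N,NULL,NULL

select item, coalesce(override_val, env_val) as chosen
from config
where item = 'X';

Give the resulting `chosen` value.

item = X: override_val=307, env_val=NULL.
override_val=307 → 307

307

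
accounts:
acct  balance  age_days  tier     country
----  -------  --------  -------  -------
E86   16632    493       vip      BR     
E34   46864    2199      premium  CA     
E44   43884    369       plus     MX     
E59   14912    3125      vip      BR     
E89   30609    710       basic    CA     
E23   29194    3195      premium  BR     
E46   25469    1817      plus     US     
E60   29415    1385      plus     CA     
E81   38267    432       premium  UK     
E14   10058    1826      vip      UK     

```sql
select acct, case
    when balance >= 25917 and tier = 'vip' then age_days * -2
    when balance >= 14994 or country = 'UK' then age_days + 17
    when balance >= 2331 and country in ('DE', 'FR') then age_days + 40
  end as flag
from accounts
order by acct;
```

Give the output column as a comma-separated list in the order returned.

1843, 3212, 2216, 386, 1834, NULL, 1402, 449, 510, 727

acct=E14: balance >= 14994 or country = 'UK' → 1843
acct=E23: balance >= 14994 or country = 'UK' → 3212
acct=E34: balance >= 14994 or country = 'UK' → 2216
acct=E44: balance >= 14994 or country = 'UK' → 386
acct=E46: balance >= 14994 or country = 'UK' → 1834
acct=E59: (no match → NULL) → NULL
acct=E60: balance >= 14994 or country = 'UK' → 1402
acct=E81: balance >= 14994 or country = 'UK' → 449
acct=E86: balance >= 14994 or country = 'UK' → 510
acct=E89: balance >= 14994 or country = 'UK' → 727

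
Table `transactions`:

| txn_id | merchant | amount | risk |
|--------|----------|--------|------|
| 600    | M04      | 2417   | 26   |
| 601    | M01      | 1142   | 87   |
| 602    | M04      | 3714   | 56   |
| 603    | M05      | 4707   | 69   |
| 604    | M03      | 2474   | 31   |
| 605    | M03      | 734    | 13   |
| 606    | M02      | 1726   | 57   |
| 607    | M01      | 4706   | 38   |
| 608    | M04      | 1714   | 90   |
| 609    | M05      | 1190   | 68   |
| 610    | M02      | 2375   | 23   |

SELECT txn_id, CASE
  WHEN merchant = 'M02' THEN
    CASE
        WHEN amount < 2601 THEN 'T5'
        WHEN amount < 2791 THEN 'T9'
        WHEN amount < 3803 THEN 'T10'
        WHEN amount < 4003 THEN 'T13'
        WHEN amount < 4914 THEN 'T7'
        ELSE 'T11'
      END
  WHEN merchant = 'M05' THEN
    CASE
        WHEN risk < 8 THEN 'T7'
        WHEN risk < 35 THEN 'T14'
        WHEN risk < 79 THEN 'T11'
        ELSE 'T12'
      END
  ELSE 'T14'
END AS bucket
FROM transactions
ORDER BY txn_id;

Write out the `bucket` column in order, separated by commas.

txn_id=600: merchant='M04' → outer ELSE → T14
txn_id=601: merchant='M01' → outer ELSE → T14
txn_id=602: merchant='M04' → outer ELSE → T14
txn_id=603: merchant='M05' → inner[risk < 79] → T11
txn_id=604: merchant='M03' → outer ELSE → T14
txn_id=605: merchant='M03' → outer ELSE → T14
txn_id=606: merchant='M02' → inner[amount < 2601] → T5
txn_id=607: merchant='M01' → outer ELSE → T14
txn_id=608: merchant='M04' → outer ELSE → T14
txn_id=609: merchant='M05' → inner[risk < 79] → T11
txn_id=610: merchant='M02' → inner[amount < 2601] → T5

T14, T14, T14, T11, T14, T14, T5, T14, T14, T11, T5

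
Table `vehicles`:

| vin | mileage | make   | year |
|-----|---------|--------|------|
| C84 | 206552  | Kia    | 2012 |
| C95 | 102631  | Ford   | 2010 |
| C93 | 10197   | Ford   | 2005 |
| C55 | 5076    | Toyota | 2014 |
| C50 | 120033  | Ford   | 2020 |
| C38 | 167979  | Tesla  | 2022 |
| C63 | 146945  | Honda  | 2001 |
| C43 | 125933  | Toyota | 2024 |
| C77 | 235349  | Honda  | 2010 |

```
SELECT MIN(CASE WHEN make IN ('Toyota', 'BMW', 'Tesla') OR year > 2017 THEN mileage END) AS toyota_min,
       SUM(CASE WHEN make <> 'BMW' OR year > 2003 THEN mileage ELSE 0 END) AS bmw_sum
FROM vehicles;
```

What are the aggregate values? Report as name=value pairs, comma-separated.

toyota_min=5076, bmw_sum=1120695

[toyota_min: make IN ('Toyota', 'BMW', 'Tesla') OR year > 2017]
vin=C84: ✗
vin=C95: ✗
vin=C93: ✗
vin=C55: ✓ → 5076
vin=C50: ✓ → 120033
vin=C38: ✓ → 167979
vin=C63: ✗
vin=C43: ✓ → 125933
vin=C77: ✗
toyota_min = MIN(5076, 120033, 167979, 125933) = 5076
—
[bmw_sum: make <> 'BMW' OR year > 2003]
vin=C84: ✓ → 206552
vin=C95: ✓ → 102631
vin=C93: ✓ → 10197
vin=C55: ✓ → 5076
vin=C50: ✓ → 120033
vin=C38: ✓ → 167979
vin=C63: ✓ → 146945
vin=C43: ✓ → 125933
vin=C77: ✓ → 235349
bmw_sum = 206552 + 102631 + 10197 + 5076 + 120033 + 167979 + 146945 + 125933 + 235349 = 1120695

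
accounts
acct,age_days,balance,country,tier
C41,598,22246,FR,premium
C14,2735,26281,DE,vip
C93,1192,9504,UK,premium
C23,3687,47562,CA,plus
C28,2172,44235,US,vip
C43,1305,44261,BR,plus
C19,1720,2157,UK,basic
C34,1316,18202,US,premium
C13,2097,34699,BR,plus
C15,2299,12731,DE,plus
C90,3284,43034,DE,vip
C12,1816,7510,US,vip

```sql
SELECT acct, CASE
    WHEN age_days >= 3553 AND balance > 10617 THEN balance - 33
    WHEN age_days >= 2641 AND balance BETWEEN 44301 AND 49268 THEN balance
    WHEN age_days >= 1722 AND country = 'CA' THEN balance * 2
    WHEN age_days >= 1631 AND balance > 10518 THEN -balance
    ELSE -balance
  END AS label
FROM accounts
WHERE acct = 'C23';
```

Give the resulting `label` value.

acct = C23: age_days=3687, balance=47562, country=CA, tier=plus.
age_days >= 3553 AND balance > 10617 → true → 47529

47529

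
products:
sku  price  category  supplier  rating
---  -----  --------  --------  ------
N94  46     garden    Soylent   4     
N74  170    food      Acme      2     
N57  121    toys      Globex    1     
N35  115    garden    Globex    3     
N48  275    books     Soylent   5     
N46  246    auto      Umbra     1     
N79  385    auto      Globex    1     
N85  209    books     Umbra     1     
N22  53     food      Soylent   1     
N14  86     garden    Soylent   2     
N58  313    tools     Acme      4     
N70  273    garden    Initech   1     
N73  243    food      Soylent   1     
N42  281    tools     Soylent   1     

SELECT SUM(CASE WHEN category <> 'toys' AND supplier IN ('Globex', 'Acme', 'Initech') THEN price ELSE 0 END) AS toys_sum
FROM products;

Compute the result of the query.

sku=N94: ✗
sku=N74: ✓ → 170
sku=N57: ✗
sku=N35: ✓ → 115
sku=N48: ✗
sku=N46: ✗
sku=N79: ✓ → 385
sku=N85: ✗
sku=N22: ✗
sku=N14: ✗
sku=N58: ✓ → 313
sku=N70: ✓ → 273
sku=N73: ✗
sku=N42: ✗
toys_sum = 170 + 115 + 385 + 313 + 273 = 1256

1256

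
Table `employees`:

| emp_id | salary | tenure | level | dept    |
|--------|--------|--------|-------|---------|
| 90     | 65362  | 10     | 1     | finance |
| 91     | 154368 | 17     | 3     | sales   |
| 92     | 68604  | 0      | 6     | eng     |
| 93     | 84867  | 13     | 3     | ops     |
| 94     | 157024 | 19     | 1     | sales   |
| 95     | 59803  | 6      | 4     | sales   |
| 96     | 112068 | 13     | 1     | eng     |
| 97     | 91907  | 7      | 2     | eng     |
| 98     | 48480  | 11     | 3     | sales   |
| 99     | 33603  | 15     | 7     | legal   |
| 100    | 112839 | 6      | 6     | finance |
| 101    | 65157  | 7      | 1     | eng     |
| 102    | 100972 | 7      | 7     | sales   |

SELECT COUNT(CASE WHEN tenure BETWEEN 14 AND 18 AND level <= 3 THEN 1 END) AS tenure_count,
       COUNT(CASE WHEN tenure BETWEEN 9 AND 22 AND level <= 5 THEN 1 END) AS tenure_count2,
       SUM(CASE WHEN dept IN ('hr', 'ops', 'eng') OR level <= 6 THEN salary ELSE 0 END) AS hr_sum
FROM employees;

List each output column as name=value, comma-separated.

tenure_count=1, tenure_count2=6, hr_sum=1020479

[tenure_count: tenure BETWEEN 14 AND 18 AND level <= 3]
emp_id=90: ✗
emp_id=91: ✓ → 1
emp_id=92: ✗
emp_id=93: ✗
emp_id=94: ✗
emp_id=95: ✗
emp_id=96: ✗
emp_id=97: ✗
emp_id=98: ✗
emp_id=99: ✗
emp_id=100: ✗
emp_id=101: ✗
emp_id=102: ✗
tenure_count = COUNT(1) = 1
—
[tenure_count2: tenure BETWEEN 9 AND 22 AND level <= 5]
emp_id=90: ✓ → 1
emp_id=91: ✓ → 1
emp_id=92: ✗
emp_id=93: ✓ → 1
emp_id=94: ✓ → 1
emp_id=95: ✗
emp_id=96: ✓ → 1
emp_id=97: ✗
emp_id=98: ✓ → 1
emp_id=99: ✗
emp_id=100: ✗
emp_id=101: ✗
emp_id=102: ✗
tenure_count2 = COUNT(1, 1, 1, 1, 1, 1) = 6
—
[hr_sum: dept IN ('hr', 'ops', 'eng') OR level <= 6]
emp_id=90: ✓ → 65362
emp_id=91: ✓ → 154368
emp_id=92: ✓ → 68604
emp_id=93: ✓ → 84867
emp_id=94: ✓ → 157024
emp_id=95: ✓ → 59803
emp_id=96: ✓ → 112068
emp_id=97: ✓ → 91907
emp_id=98: ✓ → 48480
emp_id=99: ✗
emp_id=100: ✓ → 112839
emp_id=101: ✓ → 65157
emp_id=102: ✗
hr_sum = 65362 + 154368 + 68604 + 84867 + 157024 + 59803 + 112068 + 91907 + 48480 + 112839 + 65157 = 1020479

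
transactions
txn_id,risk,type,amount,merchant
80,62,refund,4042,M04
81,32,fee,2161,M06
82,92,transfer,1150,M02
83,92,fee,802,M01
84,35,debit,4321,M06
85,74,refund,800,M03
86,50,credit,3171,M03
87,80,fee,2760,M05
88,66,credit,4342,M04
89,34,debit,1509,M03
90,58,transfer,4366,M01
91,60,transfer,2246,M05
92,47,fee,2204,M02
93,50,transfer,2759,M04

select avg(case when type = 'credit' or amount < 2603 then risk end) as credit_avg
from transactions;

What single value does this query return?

60.7777777778

txn_id=80: ✗
txn_id=81: ✓ → 32
txn_id=82: ✓ → 92
txn_id=83: ✓ → 92
txn_id=84: ✗
txn_id=85: ✓ → 74
txn_id=86: ✓ → 50
txn_id=87: ✗
txn_id=88: ✓ → 66
txn_id=89: ✓ → 34
txn_id=90: ✗
txn_id=91: ✓ → 60
txn_id=92: ✓ → 47
txn_id=93: ✗
credit_avg = (32 + 92 + 92 + 74 + 50 + 66 + 34 + 60 + 47) / 9 = 60.7777777778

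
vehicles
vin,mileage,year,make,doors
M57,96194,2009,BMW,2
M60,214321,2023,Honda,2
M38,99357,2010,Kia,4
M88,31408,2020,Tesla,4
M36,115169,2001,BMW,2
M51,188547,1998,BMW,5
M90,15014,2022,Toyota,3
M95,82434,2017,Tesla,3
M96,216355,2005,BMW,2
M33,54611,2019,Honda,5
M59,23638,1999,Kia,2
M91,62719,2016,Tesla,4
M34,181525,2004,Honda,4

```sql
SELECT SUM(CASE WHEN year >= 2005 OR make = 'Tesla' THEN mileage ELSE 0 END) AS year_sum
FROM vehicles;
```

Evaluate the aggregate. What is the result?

vin=M57: ✓ → 96194
vin=M60: ✓ → 214321
vin=M38: ✓ → 99357
vin=M88: ✓ → 31408
vin=M36: ✗
vin=M51: ✗
vin=M90: ✓ → 15014
vin=M95: ✓ → 82434
vin=M96: ✓ → 216355
vin=M33: ✓ → 54611
vin=M59: ✗
vin=M91: ✓ → 62719
vin=M34: ✗
year_sum = 96194 + 214321 + 99357 + 31408 + 15014 + 82434 + 216355 + 54611 + 62719 = 872413

872413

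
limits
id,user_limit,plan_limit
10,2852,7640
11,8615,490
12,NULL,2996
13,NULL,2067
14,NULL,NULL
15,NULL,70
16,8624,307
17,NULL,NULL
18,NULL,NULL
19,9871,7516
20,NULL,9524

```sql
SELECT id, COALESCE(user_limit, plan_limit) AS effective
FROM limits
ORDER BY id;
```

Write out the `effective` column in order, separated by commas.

2852, 8615, 2996, 2067, NULL, 70, 8624, NULL, NULL, 9871, 9524

id=10: user_limit=2852 → 2852
id=11: user_limit=8615 → 8615
id=12: user_limit=NULL, plan_limit=2996 → 2996
id=13: user_limit=NULL, plan_limit=2067 → 2067
id=14: user_limit=NULL, plan_limit=NULL (all NULL) → NULL
id=15: user_limit=NULL, plan_limit=70 → 70
id=16: user_limit=8624 → 8624
id=17: user_limit=NULL, plan_limit=NULL (all NULL) → NULL
id=18: user_limit=NULL, plan_limit=NULL (all NULL) → NULL
id=19: user_limit=9871 → 9871
id=20: user_limit=NULL, plan_limit=9524 → 9524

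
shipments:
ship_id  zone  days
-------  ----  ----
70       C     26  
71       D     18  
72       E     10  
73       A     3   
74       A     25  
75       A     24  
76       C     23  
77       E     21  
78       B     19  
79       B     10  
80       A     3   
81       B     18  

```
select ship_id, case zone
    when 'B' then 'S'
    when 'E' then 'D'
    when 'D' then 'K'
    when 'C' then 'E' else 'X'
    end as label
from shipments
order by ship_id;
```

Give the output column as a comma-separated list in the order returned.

ship_id=70: zone='C' → E
ship_id=71: zone='D' → K
ship_id=72: zone='E' → D
ship_id=73: ELSE → X
ship_id=74: ELSE → X
ship_id=75: ELSE → X
ship_id=76: zone='C' → E
ship_id=77: zone='E' → D
ship_id=78: zone='B' → S
ship_id=79: zone='B' → S
ship_id=80: ELSE → X
ship_id=81: zone='B' → S

E, K, D, X, X, X, E, D, S, S, X, S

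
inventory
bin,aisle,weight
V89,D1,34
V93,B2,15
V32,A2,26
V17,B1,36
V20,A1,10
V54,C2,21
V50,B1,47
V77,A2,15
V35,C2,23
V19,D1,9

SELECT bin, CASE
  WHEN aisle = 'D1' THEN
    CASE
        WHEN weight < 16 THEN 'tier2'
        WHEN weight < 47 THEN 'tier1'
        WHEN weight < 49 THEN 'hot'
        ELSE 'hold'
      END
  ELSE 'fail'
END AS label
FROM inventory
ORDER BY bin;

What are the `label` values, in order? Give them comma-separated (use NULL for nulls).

bin=V17: aisle='B1' → outer ELSE → fail
bin=V19: aisle='D1' → inner[weight < 16] → tier2
bin=V20: aisle='A1' → outer ELSE → fail
bin=V32: aisle='A2' → outer ELSE → fail
bin=V35: aisle='C2' → outer ELSE → fail
bin=V50: aisle='B1' → outer ELSE → fail
bin=V54: aisle='C2' → outer ELSE → fail
bin=V77: aisle='A2' → outer ELSE → fail
bin=V89: aisle='D1' → inner[weight < 47] → tier1
bin=V93: aisle='B2' → outer ELSE → fail

fail, tier2, fail, fail, fail, fail, fail, fail, tier1, fail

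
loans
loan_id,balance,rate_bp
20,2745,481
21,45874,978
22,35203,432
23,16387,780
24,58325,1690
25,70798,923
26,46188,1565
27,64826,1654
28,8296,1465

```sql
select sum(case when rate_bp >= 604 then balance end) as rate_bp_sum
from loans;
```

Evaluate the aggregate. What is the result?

310694

loan_id=20: ✗
loan_id=21: ✓ → 45874
loan_id=22: ✗
loan_id=23: ✓ → 16387
loan_id=24: ✓ → 58325
loan_id=25: ✓ → 70798
loan_id=26: ✓ → 46188
loan_id=27: ✓ → 64826
loan_id=28: ✓ → 8296
rate_bp_sum = 45874 + 16387 + 58325 + 70798 + 46188 + 64826 + 8296 = 310694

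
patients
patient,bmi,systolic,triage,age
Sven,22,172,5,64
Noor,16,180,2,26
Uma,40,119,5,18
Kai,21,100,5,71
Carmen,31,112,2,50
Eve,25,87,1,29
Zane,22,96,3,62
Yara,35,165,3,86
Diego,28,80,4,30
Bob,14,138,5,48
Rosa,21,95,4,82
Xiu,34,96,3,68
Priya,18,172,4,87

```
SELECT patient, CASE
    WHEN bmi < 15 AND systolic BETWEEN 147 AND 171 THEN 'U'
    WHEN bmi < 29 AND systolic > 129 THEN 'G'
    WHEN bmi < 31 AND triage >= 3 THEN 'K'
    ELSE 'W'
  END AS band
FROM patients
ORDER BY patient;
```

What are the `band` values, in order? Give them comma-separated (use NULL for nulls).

patient=Bob: bmi < 29 AND systolic > 129 → G
patient=Carmen: ELSE → W
patient=Diego: bmi < 31 AND triage >= 3 → K
patient=Eve: ELSE → W
patient=Kai: bmi < 31 AND triage >= 3 → K
patient=Noor: bmi < 29 AND systolic > 129 → G
patient=Priya: bmi < 29 AND systolic > 129 → G
patient=Rosa: bmi < 31 AND triage >= 3 → K
patient=Sven: bmi < 29 AND systolic > 129 → G
patient=Uma: ELSE → W
patient=Xiu: ELSE → W
patient=Yara: ELSE → W
patient=Zane: bmi < 31 AND triage >= 3 → K

G, W, K, W, K, G, G, K, G, W, W, W, K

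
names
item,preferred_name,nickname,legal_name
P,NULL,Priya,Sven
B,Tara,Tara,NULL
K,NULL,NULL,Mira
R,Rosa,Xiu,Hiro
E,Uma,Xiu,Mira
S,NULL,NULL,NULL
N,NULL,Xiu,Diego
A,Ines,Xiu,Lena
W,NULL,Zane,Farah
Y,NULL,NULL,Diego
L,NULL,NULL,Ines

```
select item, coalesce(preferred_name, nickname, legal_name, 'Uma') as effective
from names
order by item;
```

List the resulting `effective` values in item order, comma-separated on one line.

Ines, Tara, Uma, Mira, Ines, Xiu, Priya, Rosa, Uma, Zane, Diego

item=A: preferred_name=Ines → Ines
item=B: preferred_name=Tara → Tara
item=E: preferred_name=Uma → Uma
item=K: preferred_name=NULL, nickname=NULL, legal_name=Mira → Mira
item=L: preferred_name=NULL, nickname=NULL, legal_name=Ines → Ines
item=N: preferred_name=NULL, nickname=Xiu → Xiu
item=P: preferred_name=NULL, nickname=Priya → Priya
item=R: preferred_name=Rosa → Rosa
item=S: preferred_name=NULL, nickname=NULL, legal_name=NULL, → literal Uma → Uma
item=W: preferred_name=NULL, nickname=Zane → Zane
item=Y: preferred_name=NULL, nickname=NULL, legal_name=Diego → Diego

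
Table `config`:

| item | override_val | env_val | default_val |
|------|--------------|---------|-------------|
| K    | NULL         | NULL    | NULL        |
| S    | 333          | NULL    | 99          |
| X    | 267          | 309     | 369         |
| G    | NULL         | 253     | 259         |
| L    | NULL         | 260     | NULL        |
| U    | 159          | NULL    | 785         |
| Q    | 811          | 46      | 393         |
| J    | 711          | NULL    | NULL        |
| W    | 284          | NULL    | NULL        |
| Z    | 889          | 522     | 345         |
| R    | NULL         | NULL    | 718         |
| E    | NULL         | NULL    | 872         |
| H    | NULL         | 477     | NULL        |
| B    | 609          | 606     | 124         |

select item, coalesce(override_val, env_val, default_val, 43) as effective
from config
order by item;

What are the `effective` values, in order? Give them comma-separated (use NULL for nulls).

item=B: override_val=609 → 609
item=E: override_val=NULL, env_val=NULL, default_val=872 → 872
item=G: override_val=NULL, env_val=253 → 253
item=H: override_val=NULL, env_val=477 → 477
item=J: override_val=711 → 711
item=K: override_val=NULL, env_val=NULL, default_val=NULL, → literal 43 → 43
item=L: override_val=NULL, env_val=260 → 260
item=Q: override_val=811 → 811
item=R: override_val=NULL, env_val=NULL, default_val=718 → 718
item=S: override_val=333 → 333
item=U: override_val=159 → 159
item=W: override_val=284 → 284
item=X: override_val=267 → 267
item=Z: override_val=889 → 889

609, 872, 253, 477, 711, 43, 260, 811, 718, 333, 159, 284, 267, 889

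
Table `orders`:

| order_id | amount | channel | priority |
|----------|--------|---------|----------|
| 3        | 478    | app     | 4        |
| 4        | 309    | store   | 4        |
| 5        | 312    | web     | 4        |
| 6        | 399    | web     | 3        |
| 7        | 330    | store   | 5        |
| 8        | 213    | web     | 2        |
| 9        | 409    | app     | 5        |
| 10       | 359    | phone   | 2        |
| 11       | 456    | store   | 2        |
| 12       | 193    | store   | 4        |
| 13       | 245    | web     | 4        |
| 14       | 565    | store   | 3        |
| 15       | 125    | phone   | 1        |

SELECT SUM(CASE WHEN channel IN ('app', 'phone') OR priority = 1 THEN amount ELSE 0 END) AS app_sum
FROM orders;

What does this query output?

order_id=3: ✓ → 478
order_id=4: ✗
order_id=5: ✗
order_id=6: ✗
order_id=7: ✗
order_id=8: ✗
order_id=9: ✓ → 409
order_id=10: ✓ → 359
order_id=11: ✗
order_id=12: ✗
order_id=13: ✗
order_id=14: ✗
order_id=15: ✓ → 125
app_sum = 478 + 409 + 359 + 125 = 1371

1371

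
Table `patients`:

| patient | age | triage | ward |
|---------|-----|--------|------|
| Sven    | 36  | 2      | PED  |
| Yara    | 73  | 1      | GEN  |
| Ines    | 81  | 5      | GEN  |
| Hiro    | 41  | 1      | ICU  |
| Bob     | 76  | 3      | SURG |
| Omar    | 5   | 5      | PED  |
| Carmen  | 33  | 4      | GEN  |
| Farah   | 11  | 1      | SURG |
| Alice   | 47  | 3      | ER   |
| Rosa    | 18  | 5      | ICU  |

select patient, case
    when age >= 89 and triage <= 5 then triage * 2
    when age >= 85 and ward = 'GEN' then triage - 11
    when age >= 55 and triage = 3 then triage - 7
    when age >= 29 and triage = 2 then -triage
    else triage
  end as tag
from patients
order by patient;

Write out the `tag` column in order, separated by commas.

patient=Alice: ELSE → 3
patient=Bob: age >= 55 and triage = 3 → -4
patient=Carmen: ELSE → 4
patient=Farah: ELSE → 1
patient=Hiro: ELSE → 1
patient=Ines: ELSE → 5
patient=Omar: ELSE → 5
patient=Rosa: ELSE → 5
patient=Sven: age >= 29 and triage = 2 → -2
patient=Yara: ELSE → 1

3, -4, 4, 1, 1, 5, 5, 5, -2, 1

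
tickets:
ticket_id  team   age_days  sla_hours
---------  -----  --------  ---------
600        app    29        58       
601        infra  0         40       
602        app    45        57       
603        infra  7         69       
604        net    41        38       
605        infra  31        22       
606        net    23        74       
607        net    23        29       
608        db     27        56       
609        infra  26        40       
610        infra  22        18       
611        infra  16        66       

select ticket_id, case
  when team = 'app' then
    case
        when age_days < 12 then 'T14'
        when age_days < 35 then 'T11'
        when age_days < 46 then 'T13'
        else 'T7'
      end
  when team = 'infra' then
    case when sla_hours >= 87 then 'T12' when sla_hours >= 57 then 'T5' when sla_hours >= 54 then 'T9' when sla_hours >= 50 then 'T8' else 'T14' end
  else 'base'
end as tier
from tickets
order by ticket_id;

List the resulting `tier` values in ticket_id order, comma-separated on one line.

ticket_id=600: team='app' → inner[age_days < 35] → T11
ticket_id=601: team='infra' → inner[ELSE] → T14
ticket_id=602: team='app' → inner[age_days < 46] → T13
ticket_id=603: team='infra' → inner[sla_hours >= 57] → T5
ticket_id=604: team='net' → outer ELSE → base
ticket_id=605: team='infra' → inner[ELSE] → T14
ticket_id=606: team='net' → outer ELSE → base
ticket_id=607: team='net' → outer ELSE → base
ticket_id=608: team='db' → outer ELSE → base
ticket_id=609: team='infra' → inner[ELSE] → T14
ticket_id=610: team='infra' → inner[ELSE] → T14
ticket_id=611: team='infra' → inner[sla_hours >= 57] → T5

T11, T14, T13, T5, base, T14, base, base, base, T14, T14, T5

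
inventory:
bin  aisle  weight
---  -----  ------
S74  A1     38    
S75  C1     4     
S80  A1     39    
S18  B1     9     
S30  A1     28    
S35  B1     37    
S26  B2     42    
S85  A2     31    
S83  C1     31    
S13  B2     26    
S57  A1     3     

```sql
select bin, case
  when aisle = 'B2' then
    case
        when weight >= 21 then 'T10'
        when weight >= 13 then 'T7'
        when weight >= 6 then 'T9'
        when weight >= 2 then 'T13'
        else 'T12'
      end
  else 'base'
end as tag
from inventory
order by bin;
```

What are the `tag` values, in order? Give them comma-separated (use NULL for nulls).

T10, base, T10, base, base, base, base, base, base, base, base

bin=S13: aisle='B2' → inner[weight >= 21] → T10
bin=S18: aisle='B1' → outer ELSE → base
bin=S26: aisle='B2' → inner[weight >= 21] → T10
bin=S30: aisle='A1' → outer ELSE → base
bin=S35: aisle='B1' → outer ELSE → base
bin=S57: aisle='A1' → outer ELSE → base
bin=S74: aisle='A1' → outer ELSE → base
bin=S75: aisle='C1' → outer ELSE → base
bin=S80: aisle='A1' → outer ELSE → base
bin=S83: aisle='C1' → outer ELSE → base
bin=S85: aisle='A2' → outer ELSE → base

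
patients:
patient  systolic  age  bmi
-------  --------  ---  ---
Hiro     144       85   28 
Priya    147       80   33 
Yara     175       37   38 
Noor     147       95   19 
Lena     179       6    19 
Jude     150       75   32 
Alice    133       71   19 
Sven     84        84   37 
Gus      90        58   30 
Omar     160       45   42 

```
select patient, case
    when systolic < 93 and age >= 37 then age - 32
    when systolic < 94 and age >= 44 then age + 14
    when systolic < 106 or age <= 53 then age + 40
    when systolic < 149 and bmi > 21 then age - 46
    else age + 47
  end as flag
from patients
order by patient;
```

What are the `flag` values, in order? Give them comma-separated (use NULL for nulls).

118, 26, 39, 122, 46, 142, 85, 34, 52, 77

patient=Alice: ELSE → 118
patient=Gus: systolic < 93 and age >= 37 → 26
patient=Hiro: systolic < 149 and bmi > 21 → 39
patient=Jude: ELSE → 122
patient=Lena: systolic < 106 or age <= 53 → 46
patient=Noor: ELSE → 142
patient=Omar: systolic < 106 or age <= 53 → 85
patient=Priya: systolic < 149 and bmi > 21 → 34
patient=Sven: systolic < 93 and age >= 37 → 52
patient=Yara: systolic < 106 or age <= 53 → 77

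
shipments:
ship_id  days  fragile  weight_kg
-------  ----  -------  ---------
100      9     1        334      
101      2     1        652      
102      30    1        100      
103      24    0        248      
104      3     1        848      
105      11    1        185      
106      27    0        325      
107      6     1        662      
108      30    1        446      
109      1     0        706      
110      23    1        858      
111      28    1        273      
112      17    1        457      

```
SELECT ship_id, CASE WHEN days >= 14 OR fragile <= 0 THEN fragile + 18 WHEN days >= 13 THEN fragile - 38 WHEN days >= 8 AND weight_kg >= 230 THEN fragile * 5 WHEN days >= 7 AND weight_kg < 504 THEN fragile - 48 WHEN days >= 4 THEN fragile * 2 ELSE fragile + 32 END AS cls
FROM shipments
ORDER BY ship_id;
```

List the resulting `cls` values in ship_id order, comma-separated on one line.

5, 33, 19, 18, 33, -47, 18, 2, 19, 18, 19, 19, 19

ship_id=100: days >= 8 AND weight_kg >= 230 → 5
ship_id=101: ELSE → 33
ship_id=102: days >= 14 OR fragile <= 0 → 19
ship_id=103: days >= 14 OR fragile <= 0 → 18
ship_id=104: ELSE → 33
ship_id=105: days >= 7 AND weight_kg < 504 → -47
ship_id=106: days >= 14 OR fragile <= 0 → 18
ship_id=107: days >= 4 → 2
ship_id=108: days >= 14 OR fragile <= 0 → 19
ship_id=109: days >= 14 OR fragile <= 0 → 18
ship_id=110: days >= 14 OR fragile <= 0 → 19
ship_id=111: days >= 14 OR fragile <= 0 → 19
ship_id=112: days >= 14 OR fragile <= 0 → 19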